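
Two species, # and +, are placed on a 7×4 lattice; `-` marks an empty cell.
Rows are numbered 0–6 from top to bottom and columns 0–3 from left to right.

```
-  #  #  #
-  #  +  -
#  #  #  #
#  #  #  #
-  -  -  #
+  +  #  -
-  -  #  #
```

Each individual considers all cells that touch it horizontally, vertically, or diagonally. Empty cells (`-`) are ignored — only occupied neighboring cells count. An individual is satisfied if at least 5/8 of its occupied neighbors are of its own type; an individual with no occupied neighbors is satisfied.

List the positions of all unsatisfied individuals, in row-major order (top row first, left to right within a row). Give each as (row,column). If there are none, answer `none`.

Row 0: (0,1)# 2/3 ok · (0,2)# 3/4 ok · (0,3)# 1/2 unhappy
Row 1: (1,1)# 5/6 ok · (1,2)+ 0/7 unhappy
Row 2: (2,0)# 4/4 ok · (2,1)# 6/7 ok · (2,2)# 6/7 ok · (2,3)# 3/4 ok
Row 3: (3,0)# 3/3 ok · (3,1)# 5/5 ok · (3,2)# 6/6 ok · (3,3)# 4/4 ok
Row 4: (4,3)# 3/3 ok
Row 5: (5,0)+ 1/1 ok · (5,1)+ 1/3 unhappy · (5,2)# 3/4 ok
Row 6: (6,2)# 2/3 ok · (6,3)# 2/2 ok

(0,3), (1,2), (5,1)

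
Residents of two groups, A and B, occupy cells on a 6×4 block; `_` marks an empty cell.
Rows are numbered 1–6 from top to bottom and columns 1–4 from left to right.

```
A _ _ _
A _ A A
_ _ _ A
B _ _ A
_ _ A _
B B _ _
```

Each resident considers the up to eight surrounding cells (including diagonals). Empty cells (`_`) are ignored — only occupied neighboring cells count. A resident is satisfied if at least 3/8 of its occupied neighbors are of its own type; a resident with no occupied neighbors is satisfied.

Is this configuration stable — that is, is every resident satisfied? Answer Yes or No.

Yes

Row 1: (1,1)A 1/1 satisfied
Row 2: (2,1)A 1/1 satisfied · (2,3)A 2/2 satisfied · (2,4)A 2/2 satisfied
Row 3: (3,4)A 3/3 satisfied
Row 4: (4,1)B 0/0 satisfied · (4,4)A 2/2 satisfied
Row 5: (5,3)A 1/2 satisfied
Row 6: (6,1)B 1/1 satisfied · (6,2)B 1/2 satisfied
All meet the threshold, so the configuration is stable.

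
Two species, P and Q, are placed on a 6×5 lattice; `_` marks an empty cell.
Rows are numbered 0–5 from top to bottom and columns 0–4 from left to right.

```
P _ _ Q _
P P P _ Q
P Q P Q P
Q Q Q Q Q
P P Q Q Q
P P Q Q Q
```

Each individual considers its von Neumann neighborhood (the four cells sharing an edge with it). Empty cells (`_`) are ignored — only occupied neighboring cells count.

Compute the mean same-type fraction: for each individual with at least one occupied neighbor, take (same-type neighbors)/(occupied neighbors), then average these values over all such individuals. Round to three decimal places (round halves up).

(0,0)P 1/1
(0,3)Q — no occupied neighbors
(1,0)P 3/3
(1,1)P 2/3
(1,2)P 2/2
(1,4)Q 0/1
(2,0)P 1/3
(2,1)Q 1/4
(2,2)P 1/4
(2,3)Q 1/3
(2,4)P 0/3
(3,0)Q 1/3
(3,1)Q 3/4
(3,2)Q 3/4
(3,3)Q 4/4
(3,4)Q 2/3
(4,0)P 2/3
(4,1)P 2/4
(4,2)Q 3/4
(4,3)Q 4/4
(4,4)Q 3/3
(5,0)P 2/2
(5,1)P 2/3
(5,2)Q 2/3
(5,3)Q 3/3
(5,4)Q 2/2
Sum over 25 individuals: 1/1 + 3/3 + 2/3 + 2/2 + 0/1 + 1/3 + 1/4 + 1/4 + 1/3 + 0/3 + 1/3 + 3/4 + 3/4 + 4/4 + 2/3 + 2/3 + 2/4 + 3/4 + 4/4 + 3/3 + 2/2 + 2/3 + 2/3 + 3/3 + 2/2 = 199/12; mean = 199/12 ÷ 25 = 199/300 = 0.663333… → 0.663.

0.663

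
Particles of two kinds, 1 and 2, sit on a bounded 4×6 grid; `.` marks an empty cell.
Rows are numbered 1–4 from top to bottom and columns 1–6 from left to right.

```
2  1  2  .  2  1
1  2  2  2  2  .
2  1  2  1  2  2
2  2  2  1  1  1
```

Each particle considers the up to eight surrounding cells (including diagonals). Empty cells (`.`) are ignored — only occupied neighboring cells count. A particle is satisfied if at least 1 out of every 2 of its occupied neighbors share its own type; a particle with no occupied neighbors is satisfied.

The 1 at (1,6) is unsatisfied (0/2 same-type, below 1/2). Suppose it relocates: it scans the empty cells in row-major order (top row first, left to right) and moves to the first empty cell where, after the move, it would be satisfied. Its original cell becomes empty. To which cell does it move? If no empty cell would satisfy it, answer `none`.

Vacating (1,6). Empty cells in order:
  (1,4): 0/5 same-type → still unsatisfied.
  (2,6): 0/4 same-type → still unsatisfied.

none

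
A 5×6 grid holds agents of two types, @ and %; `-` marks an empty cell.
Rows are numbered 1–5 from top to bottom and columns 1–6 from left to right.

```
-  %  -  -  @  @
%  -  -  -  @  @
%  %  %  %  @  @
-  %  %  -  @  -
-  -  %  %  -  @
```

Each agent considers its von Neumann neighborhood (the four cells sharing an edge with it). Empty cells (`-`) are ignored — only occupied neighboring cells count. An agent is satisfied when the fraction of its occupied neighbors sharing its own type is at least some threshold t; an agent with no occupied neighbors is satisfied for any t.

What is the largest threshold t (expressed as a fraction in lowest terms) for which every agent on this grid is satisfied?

(1,2)% — no occupied neighbors
(1,5)@ 2/2
(1,6)@ 2/2
(2,1)% 1/1
(2,5)@ 3/3
(2,6)@ 3/3
(3,1)% 2/2
(3,2)% 3/3
(3,3)% 3/3
(3,4)% 1/2
(3,5)@ 3/4
(3,6)@ 2/2
(4,2)% 2/2
(4,3)% 3/3
(4,5)@ 1/1
(5,3)% 2/2
(5,4)% 1/1
(5,6)@ — no occupied neighbors
The smallest same-type fraction is 1/2 at (3,4), which reduces to 1/2. Any threshold above that leaves this agent unsatisfied.

1/2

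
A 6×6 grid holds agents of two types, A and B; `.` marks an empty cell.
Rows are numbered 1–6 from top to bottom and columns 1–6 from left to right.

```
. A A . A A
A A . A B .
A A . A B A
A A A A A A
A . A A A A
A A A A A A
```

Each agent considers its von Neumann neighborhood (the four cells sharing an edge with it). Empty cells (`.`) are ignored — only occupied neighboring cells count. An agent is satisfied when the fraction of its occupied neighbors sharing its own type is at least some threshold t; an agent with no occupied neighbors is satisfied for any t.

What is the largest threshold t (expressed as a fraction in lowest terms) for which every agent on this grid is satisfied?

Row 1: (1,2)A 2/2 · (1,3)A 1/1 · (1,5)A 1/2 · (1,6)A 1/1
Row 2: (2,1)A 2/2 · (2,2)A 3/3 · (2,4)A 1/2 · (2,5)B 1/3
Row 3: (3,1)A 3/3 · (3,2)A 3/3 · (3,4)A 2/3 · (3,5)B 1/4 · (3,6)A 1/2
Row 4: (4,1)A 3/3 · (4,2)A 3/3 · (4,3)A 3/3 · (4,4)A 4/4 · (4,5)A 3/4 · (4,6)A 3/3
Row 5: (5,1)A 2/2 · (5,3)A 3/3 · (5,4)A 4/4 · (5,5)A 4/4 · (5,6)A 3/3
Row 6: (6,1)A 2/2 · (6,2)A 2/2 · (6,3)A 3/3 · (6,4)A 3/3 · (6,5)A 3/3 · (6,6)A 2/2
The smallest same-type fraction is 1/4 at (3,5), which reduces to 1/4. Any threshold above that leaves this agent unsatisfied.

1/4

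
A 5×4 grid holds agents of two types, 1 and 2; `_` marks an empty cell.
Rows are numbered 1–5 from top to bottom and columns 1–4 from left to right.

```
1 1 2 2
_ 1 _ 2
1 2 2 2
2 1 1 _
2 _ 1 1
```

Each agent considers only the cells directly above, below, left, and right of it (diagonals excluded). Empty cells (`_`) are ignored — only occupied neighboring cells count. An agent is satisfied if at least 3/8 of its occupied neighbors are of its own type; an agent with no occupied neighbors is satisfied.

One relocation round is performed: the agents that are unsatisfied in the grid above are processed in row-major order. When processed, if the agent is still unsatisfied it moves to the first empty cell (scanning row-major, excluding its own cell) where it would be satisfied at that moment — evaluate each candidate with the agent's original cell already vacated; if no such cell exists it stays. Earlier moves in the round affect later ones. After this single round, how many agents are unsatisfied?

Initially unsatisfied (in order): (3,1), (3,2), (4,1), (4,2).
  (3,1) → (2,1).
  (3,2) → (2,3).
  (4,1): now satisfied by earlier moves; stays.
  (4,2): now satisfied by earlier moves; stays.
Resulting grid:
1 1 2 2
1 1 2 2
_ _ 2 2
2 1 1 _
2 _ 1 1
All satisfied now.

0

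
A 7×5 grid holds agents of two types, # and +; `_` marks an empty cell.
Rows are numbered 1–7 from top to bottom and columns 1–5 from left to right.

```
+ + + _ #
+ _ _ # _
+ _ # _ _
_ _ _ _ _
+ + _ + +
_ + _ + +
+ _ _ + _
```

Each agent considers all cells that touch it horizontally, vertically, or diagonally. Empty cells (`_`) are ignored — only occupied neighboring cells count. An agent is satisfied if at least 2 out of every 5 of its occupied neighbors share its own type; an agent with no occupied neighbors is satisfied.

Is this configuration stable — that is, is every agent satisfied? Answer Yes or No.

Yes

Row 1: (1,1)+ 2/2 ✓ · (1,2)+ 3/3 ✓ · (1,3)+ 1/2 ✓ · (1,5)# 1/1 ✓
Row 2: (2,1)+ 3/3 ✓ · (2,4)# 2/3 ✓
Row 3: (3,1)+ 1/1 ✓ · (3,3)# 1/1 ✓
Row 5: (5,1)+ 2/2 ✓ · (5,2)+ 2/2 ✓ · (5,4)+ 3/3 ✓ · (5,5)+ 3/3 ✓
Row 6: (6,2)+ 3/3 ✓ · (6,4)+ 4/4 ✓ · (6,5)+ 4/4 ✓
Row 7: (7,1)+ 1/1 ✓ · (7,4)+ 2/2 ✓
All meet the threshold, so the configuration is stable.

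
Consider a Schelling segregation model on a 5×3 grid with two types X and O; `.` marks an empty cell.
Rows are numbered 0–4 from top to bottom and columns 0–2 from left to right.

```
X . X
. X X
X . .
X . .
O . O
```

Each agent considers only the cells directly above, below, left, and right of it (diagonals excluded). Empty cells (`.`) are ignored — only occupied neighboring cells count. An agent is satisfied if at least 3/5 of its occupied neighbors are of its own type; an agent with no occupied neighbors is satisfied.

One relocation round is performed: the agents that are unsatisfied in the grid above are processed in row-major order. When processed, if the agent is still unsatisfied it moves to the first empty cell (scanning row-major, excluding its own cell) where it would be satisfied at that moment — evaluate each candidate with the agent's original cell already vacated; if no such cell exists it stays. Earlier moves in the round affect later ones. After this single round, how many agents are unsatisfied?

0

Initially unsatisfied (in order): (3,0), (4,0).
  (3,0) → (0,1).
  (4,0): now satisfied by earlier moves; stays.
Resulting grid:
X X X
. X X
X . .
. . .
O . O
All satisfied now.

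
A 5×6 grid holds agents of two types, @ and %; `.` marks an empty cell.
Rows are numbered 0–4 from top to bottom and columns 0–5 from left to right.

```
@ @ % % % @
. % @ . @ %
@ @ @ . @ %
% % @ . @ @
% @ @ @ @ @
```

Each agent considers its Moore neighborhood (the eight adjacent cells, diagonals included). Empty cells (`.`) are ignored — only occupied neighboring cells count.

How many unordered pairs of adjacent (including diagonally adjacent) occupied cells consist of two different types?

29

Scan each occupied cell's neighbors to the right and below (and the two forward diagonals) so each pair is counted once.
From row 0: 9 unlike of 16 pairs (running 9/16).
From row 1: 7 unlike of 11 pairs (running 16/27).
From row 2: 8 unlike of 14 pairs (running 24/41).
From row 3: 4 unlike of 16 pairs (running 28/57).
From row 4: 1 unlike of 5 pairs (running 29/62).
Total adjacent occupied pairs: 62; unlike-type pairs: 29.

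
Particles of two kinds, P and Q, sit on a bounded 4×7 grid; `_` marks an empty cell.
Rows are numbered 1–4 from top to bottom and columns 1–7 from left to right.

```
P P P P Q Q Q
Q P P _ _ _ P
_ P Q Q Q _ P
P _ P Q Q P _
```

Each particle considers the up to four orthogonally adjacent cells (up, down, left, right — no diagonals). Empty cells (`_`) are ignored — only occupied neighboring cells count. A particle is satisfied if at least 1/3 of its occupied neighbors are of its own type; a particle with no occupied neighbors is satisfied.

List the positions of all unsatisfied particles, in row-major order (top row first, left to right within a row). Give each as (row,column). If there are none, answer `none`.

(2,1), (3,3), (4,3), (4,6)

Row 1: (1,1)P 1/2 satisfied · (1,2)P 3/3 satisfied · (1,3)P 3/3 satisfied · (1,4)P 1/2 satisfied · (1,5)Q 1/2 satisfied · (1,6)Q 2/2 satisfied · (1,7)Q 1/2 satisfied
Row 2: (2,1)Q 0/2 not · (2,2)P 3/4 satisfied · (2,3)P 2/3 satisfied · (2,7)P 1/2 satisfied
Row 3: (3,2)P 1/2 satisfied · (3,3)Q 1/4 not · (3,4)Q 3/3 satisfied · (3,5)Q 2/2 satisfied · (3,7)P 1/1 satisfied
Row 4: (4,1)P 0/0 satisfied · (4,3)P 0/2 not · (4,4)Q 2/3 satisfied · (4,5)Q 2/3 satisfied · (4,6)P 0/1 not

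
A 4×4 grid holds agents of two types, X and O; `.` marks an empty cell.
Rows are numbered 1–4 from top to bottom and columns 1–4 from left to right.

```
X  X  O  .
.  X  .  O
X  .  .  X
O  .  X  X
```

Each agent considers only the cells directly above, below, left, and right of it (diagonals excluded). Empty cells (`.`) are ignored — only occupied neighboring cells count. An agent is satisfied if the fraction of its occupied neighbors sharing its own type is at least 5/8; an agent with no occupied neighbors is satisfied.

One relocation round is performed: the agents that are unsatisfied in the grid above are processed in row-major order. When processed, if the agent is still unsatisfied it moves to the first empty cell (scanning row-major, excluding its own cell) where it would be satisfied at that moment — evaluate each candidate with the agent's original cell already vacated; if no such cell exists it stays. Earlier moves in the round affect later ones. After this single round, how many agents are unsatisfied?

0

Initially unsatisfied (in order): (1,3), (2,4), (3,1), (3,4), (4,1).
  (1,3) → (1,4).
  (2,4): no empty cell satisfies it; stays.
  (3,1) → (2,1).
  (3,4) → (3,2).
  (4,1): now satisfied by earlier moves; stays.
Resulting grid:
X X . O
X X . O
. X . .
O . X X
All satisfied now.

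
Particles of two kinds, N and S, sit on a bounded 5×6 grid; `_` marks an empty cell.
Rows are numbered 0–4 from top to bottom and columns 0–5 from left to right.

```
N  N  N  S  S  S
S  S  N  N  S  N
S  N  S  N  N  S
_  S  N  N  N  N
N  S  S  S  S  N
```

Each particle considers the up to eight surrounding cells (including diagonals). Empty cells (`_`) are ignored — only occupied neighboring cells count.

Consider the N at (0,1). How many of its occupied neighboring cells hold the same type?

Occupied neighbors of (0,1): (0,0)=N, (0,2)=N, (1,0)=S, (1,1)=S, (1,2)=N.
Same type (N): 3 of 5.

3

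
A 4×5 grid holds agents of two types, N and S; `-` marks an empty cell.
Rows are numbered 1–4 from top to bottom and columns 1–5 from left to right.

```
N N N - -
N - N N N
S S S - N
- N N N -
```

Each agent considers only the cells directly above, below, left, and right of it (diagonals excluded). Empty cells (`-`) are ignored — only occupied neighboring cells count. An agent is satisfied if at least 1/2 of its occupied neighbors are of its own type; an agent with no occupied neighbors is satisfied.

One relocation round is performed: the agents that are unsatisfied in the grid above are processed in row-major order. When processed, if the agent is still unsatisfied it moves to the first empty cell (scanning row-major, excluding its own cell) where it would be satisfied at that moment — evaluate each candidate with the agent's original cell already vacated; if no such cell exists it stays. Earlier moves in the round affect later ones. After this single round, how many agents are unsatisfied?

Initially unsatisfied (in order): (3,3).
  (3,3) → (4,1).
Resulting grid:
N N N - -
N - N N N
S S - - N
S N N N -
Unsatisfied now: (4,2).

1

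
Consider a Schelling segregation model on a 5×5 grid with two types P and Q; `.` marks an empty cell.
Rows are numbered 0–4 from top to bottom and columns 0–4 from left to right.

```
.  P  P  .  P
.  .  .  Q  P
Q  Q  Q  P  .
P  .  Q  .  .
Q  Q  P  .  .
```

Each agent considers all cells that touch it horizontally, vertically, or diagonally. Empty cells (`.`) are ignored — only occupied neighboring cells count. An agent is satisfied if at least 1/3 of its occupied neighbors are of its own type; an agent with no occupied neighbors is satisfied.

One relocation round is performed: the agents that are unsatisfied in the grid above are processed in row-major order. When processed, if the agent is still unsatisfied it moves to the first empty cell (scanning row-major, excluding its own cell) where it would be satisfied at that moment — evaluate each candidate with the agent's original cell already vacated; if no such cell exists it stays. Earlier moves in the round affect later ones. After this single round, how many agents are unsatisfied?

0

Initially unsatisfied (in order): (1,3), (2,3), (3,0), (4,2).
  (1,3) → (1,0).
  (2,3): now satisfied by earlier moves; stays.
  (3,0) → (0,0).
  (4,2) → (0,3).
Resulting grid:
P P P P P
Q . . . P
Q Q Q P .
. . Q . .
Q Q . . .
All satisfied now.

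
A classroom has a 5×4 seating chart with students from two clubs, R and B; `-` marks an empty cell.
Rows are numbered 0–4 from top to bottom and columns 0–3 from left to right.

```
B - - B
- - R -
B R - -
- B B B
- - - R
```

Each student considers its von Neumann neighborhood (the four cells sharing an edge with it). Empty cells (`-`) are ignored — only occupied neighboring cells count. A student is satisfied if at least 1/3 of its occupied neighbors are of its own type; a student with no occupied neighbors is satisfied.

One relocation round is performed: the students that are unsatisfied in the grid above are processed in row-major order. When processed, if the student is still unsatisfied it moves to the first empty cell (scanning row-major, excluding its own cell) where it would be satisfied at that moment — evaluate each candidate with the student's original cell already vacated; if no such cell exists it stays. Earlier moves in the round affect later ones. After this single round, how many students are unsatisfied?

Initially unsatisfied (in order): (2,0), (2,1), (4,3).
  (2,0) → (0,1).
  (2,1) → (0,2).
  (4,3) → (1,1).
Resulting grid:
B B R B
- R R -
- - - -
- B B B
- - - -
Unsatisfied now: (0,3).

1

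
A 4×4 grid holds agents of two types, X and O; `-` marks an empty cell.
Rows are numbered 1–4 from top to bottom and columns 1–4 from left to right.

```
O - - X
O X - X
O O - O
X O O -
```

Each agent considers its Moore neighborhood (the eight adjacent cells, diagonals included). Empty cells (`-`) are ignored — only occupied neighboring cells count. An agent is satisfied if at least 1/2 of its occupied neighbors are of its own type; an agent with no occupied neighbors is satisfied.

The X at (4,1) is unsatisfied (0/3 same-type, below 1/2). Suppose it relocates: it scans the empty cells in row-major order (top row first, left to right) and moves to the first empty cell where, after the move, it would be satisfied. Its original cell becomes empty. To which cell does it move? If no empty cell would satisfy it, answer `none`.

Vacating (4,1). Empty cells in order:
  (1,2): 1/3 same-type → still unsatisfied.
  (1,3): 3/3 same-type → satisfied — stop here.

(1,3)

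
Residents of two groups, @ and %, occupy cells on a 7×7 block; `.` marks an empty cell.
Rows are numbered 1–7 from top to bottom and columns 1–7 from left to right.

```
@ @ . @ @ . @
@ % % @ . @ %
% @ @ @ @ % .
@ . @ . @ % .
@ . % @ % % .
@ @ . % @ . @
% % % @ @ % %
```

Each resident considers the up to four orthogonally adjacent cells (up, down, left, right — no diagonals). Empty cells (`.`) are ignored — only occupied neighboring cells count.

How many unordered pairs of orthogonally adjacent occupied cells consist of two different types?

Scan each occupied cell's neighbors to the right and below so each pair is counted once.
From row 1: 2 unlike of 6 pairs (running 2/6).
From row 2: 7 unlike of 9 pairs (running 9/15).
From row 3: 3 unlike of 9 pairs (running 12/24).
From row 4: 3 unlike of 5 pairs (running 15/29).
From row 5: 4 unlike of 6 pairs (running 19/35).
From row 6: 5 unlike of 7 pairs (running 24/42).
From row 7: 2 unlike of 6 pairs (running 26/48).
Total adjacent occupied pairs: 48; unlike-type pairs: 26.

26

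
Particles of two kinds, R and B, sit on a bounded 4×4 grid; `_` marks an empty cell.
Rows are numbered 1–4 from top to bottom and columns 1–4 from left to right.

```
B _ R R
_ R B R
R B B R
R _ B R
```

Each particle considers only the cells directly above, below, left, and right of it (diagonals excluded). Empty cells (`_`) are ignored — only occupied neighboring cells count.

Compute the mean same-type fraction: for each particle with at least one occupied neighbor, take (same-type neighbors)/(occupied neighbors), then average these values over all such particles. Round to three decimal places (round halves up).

(1,1)B — no occupied neighbors
(1,3)R 1/2
(1,4)R 2/2
(2,2)R 0/2
(2,3)B 1/4
(2,4)R 2/3
(3,1)R 1/2
(3,2)B 1/3
(3,3)B 3/4
(3,4)R 2/3
(4,1)R 1/1
(4,3)B 1/2
(4,4)R 1/2
Sum over 12 particles: 1/2 + 2/2 + 0/2 + 1/4 + 2/3 + 1/2 + 1/3 + 3/4 + 2/3 + 1/1 + 1/2 + 1/2 = 20/3; mean = 20/3 ÷ 12 = 5/9 = 0.555555… → 0.556.

0.556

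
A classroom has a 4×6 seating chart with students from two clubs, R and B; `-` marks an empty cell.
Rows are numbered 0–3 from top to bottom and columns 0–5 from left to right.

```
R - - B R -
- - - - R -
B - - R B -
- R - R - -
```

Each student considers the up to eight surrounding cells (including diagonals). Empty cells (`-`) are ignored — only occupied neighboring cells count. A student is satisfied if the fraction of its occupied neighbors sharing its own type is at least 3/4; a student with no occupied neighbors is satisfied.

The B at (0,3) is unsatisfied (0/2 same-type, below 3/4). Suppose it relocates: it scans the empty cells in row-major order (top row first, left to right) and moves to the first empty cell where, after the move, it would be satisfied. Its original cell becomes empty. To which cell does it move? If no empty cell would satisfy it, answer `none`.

Vacating (0,3). Empty cells in order:
  (0,1): 0/1 same-type → still unsatisfied.
  (0,2): 0/0 same-type → satisfied — stop here.

(0,2)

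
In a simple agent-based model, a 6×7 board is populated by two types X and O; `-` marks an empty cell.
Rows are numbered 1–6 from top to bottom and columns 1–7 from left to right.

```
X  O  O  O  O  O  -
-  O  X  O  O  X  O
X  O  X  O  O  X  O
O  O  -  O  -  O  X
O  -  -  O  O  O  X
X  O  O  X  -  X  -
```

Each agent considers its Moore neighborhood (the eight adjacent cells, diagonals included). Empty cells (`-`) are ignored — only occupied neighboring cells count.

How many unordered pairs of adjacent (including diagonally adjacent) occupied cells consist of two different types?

Scan each occupied cell's neighbors to the right and below (and the two forward diagonals) so each pair is counted once.
Row 1: X(1,1)–O(1,2)≠ X(1,1)–O(2,2)≠ O(1,2)–O(1,3)= O(1,2)–O(2,2)= O(1,2)–X(2,3)≠ O(1,3)–O(1,4)= O(1,3)–X(2,3)≠ O(1,3)–O(2,4)= O(1,3)–O(2,2)= O(1,4)–O(1,5)= O(1,4)–O(2,4)= O(1,4)–O(2,5)= O(1,4)–X(2,3)≠ O(1,5)–O(1,6)= O(1,5)–O(2,5)= O(1,5)–X(2,6)≠ O(1,5)–O(2,4)= O(1,6)–X(2,6)≠ O(1,6)–O(2,7)= O(1,6)–O(2,5)=  → 7/20 unlike.
Row 2: O(2,2)–X(2,3)≠ O(2,2)–O(3,2)= O(2,2)–X(3,3)≠ O(2,2)–X(3,1)≠ X(2,3)–O(2,4)≠ X(2,3)–X(3,3)= X(2,3)–O(3,4)≠ X(2,3)–O(3,2)≠ O(2,4)–O(2,5)= O(2,4)–O(3,4)= O(2,4)–O(3,5)= O(2,4)–X(3,3)≠ O(2,5)–X(2,6)≠ O(2,5)–O(3,5)= O(2,5)–X(3,6)≠ O(2,5)–O(3,4)= X(2,6)–O(2,7)≠ X(2,6)–X(3,6)= X(2,6)–O(3,7)≠ X(2,6)–O(3,5)≠ O(2,7)–O(3,7)= O(2,7)–X(3,6)≠  → 13/22 unlike.
Row 3: X(3,1)–O(3,2)≠ X(3,1)–O(4,1)≠ X(3,1)–O(4,2)≠ O(3,2)–X(3,3)≠ O(3,2)–O(4,2)= O(3,2)–O(4,1)= X(3,3)–O(3,4)≠ X(3,3)–O(4,4)≠ X(3,3)–O(4,2)≠ O(3,4)–O(3,5)= O(3,4)–O(4,4)= O(3,5)–X(3,6)≠ O(3,5)–O(4,6)= O(3,5)–O(4,4)= X(3,6)–O(3,7)≠ X(3,6)–O(4,6)≠ X(3,6)–X(4,7)= O(3,7)–X(4,7)≠ O(3,7)–O(4,6)=  → 11/19 unlike.
Row 4: O(4,1)–O(4,2)= O(4,1)–O(5,1)= O(4,2)–O(5,1)= O(4,4)–O(5,4)= O(4,4)–O(5,5)= O(4,6)–X(4,7)≠ O(4,6)–O(5,6)= O(4,6)–X(5,7)≠ O(4,6)–O(5,5)= X(4,7)–X(5,7)= X(4,7)–O(5,6)≠  → 3/11 unlike.
Row 5: O(5,1)–X(6,1)≠ O(5,1)–O(6,2)= O(5,4)–O(5,5)= O(5,4)–X(6,4)≠ O(5,4)–O(6,3)= O(5,5)–O(5,6)= O(5,5)–X(6,6)≠ O(5,5)–X(6,4)≠ O(5,6)–X(5,7)≠ O(5,6)–X(6,6)≠ X(5,7)–X(6,6)=  → 6/11 unlike.
Row 6: X(6,1)–O(6,2)≠ O(6,2)–O(6,3)= O(6,3)–X(6,4)≠  → 2/3 unlike.
Total adjacent occupied pairs: 86; unlike-type pairs: 42.

42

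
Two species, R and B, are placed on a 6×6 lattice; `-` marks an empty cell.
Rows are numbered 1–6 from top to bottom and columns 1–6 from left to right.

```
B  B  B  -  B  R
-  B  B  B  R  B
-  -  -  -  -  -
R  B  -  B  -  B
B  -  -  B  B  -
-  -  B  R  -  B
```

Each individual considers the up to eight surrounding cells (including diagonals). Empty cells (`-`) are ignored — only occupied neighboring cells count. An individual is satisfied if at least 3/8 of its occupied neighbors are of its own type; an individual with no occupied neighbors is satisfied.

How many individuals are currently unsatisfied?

Row 1: (1,1)B 2/2 ✓ · (1,2)B 4/4 ✓ · (1,3)B 4/4 ✓ · (1,5)B 2/4 ✓ · (1,6)R 1/3 ✗
Row 2: (2,2)B 4/4 ✓ · (2,3)B 4/4 ✓ · (2,4)B 3/4 ✓ · (2,5)R 1/4 ✗ · (2,6)B 1/3 ✗
Row 4: (4,1)R 0/2 ✗ · (4,2)B 1/2 ✓ · (4,4)B 2/2 ✓ · (4,6)B 1/1 ✓
Row 5: (5,1)B 1/2 ✓ · (5,4)B 3/4 ✓ · (5,5)B 4/5 ✓
Row 6: (6,3)B 1/2 ✓ · (6,4)R 0/3 ✗ · (6,6)B 1/1 ✓
Unsatisfied: (1,6), (2,5), (2,6), (4,1), (6,4) — 5 in total.

5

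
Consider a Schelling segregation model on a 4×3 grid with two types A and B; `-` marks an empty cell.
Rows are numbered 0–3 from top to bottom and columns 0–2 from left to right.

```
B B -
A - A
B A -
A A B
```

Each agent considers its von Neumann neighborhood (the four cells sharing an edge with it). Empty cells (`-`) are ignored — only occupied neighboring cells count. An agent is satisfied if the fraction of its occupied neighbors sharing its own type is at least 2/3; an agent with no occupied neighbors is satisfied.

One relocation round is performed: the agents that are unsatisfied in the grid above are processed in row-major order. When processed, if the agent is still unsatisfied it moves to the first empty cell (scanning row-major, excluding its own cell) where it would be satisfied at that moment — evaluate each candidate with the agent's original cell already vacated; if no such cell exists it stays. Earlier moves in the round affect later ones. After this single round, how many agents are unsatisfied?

3

Initially unsatisfied (in order): (0,0), (1,0), (2,0), (2,1), (3,0), (3,2).
  (0,0): no empty cell satisfies it; stays.
  (1,0) → (1,1).
  (2,0): no empty cell satisfies it; stays.
  (2,1): now satisfied by earlier moves; stays.
  (3,0) → (2,2).
  (3,2) → (1,0).
Resulting grid:
B B -
B A A
B A A
- A -
Unsatisfied now: (0,1), (1,1), (2,0).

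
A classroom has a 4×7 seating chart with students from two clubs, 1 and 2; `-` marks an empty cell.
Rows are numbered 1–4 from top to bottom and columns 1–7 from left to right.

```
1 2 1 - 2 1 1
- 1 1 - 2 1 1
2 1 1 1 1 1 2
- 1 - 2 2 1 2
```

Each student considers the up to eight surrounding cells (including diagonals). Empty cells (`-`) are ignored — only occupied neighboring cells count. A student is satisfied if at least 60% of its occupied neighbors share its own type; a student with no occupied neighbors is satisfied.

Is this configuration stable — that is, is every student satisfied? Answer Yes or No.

No

(1,1)1 1/2 unhappy
(1,2)2 0/4 unhappy
(1,3)1 2/3 ok
(1,5)2 1/3 unhappy
(1,6)1 3/5 ok
(1,7)1 3/3 ok
(2,2)1 5/7 ok
(2,3)1 5/6 ok
(2,5)2 1/6 unhappy
(2,6)1 5/8 ok
(2,7)1 4/5 ok
(3,1)2 0/3 unhappy
(3,2)1 4/5 ok
(3,3)1 5/6 ok
(3,4)1 3/6 unhappy
(3,5)1 4/7 unhappy
(3,6)1 4/8 unhappy
(3,7)2 1/5 unhappy
(4,2)1 2/3 ok
(4,4)2 1/4 unhappy
(4,5)2 1/5 unhappy
(4,6)1 2/5 unhappy
(4,7)2 1/3 unhappy
For instance (1,1) has only 1/2 same-type neighbors, below 3/5.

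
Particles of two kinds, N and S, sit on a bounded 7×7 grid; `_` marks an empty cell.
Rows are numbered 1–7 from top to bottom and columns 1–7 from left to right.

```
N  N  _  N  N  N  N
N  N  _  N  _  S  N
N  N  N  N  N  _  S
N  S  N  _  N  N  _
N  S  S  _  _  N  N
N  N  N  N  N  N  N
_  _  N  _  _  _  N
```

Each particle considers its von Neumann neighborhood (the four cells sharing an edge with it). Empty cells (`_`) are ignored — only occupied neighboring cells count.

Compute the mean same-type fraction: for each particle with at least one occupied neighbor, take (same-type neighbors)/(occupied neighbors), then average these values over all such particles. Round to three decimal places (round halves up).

0.803

(1,1)N 2/2
(1,2)N 2/2
(1,4)N 2/2
(1,5)N 2/2
(1,6)N 2/3
(1,7)N 2/2
(2,1)N 3/3
(2,2)N 3/3
(2,4)N 2/2
(2,6)S 0/2
(2,7)N 1/3
(3,1)N 3/3
(3,2)N 3/4
(3,3)N 3/3
(3,4)N 3/3
(3,5)N 2/2
(3,7)S 0/1
(4,1)N 2/3
(4,2)S 1/4
(4,3)N 1/3
(4,5)N 2/2
(4,6)N 2/2
(5,1)N 2/3
(5,2)S 2/4
(5,3)S 1/3
(5,6)N 3/3
(5,7)N 2/2
(6,1)N 2/2
(6,2)N 2/3
(6,3)N 3/4
(6,4)N 2/2
(6,5)N 2/2
(6,6)N 3/3
(6,7)N 3/3
(7,3)N 1/1
(7,7)N 1/1
Sum over 36 particles: 2/2 + 2/2 + 2/2 + 2/2 + 2/3 + 2/2 + 3/3 + 3/3 + 2/2 + 0/2 + 1/3 + 3/3 + 3/4 + 3/3 + 3/3 + 2/2 + 0/1 + 2/3 + 1/4 + 1/3 + 2/2 + 2/2 + 2/3 + 2/4 + 1/3 + 3/3 + 2/2 + 2/2 + 2/3 + 3/4 + 2/2 + 2/2 + 3/3 + 3/3 + 1/1 + 1/1 = 347/12; mean = 347/12 ÷ 36 = 347/432 = 0.803240… → 0.803.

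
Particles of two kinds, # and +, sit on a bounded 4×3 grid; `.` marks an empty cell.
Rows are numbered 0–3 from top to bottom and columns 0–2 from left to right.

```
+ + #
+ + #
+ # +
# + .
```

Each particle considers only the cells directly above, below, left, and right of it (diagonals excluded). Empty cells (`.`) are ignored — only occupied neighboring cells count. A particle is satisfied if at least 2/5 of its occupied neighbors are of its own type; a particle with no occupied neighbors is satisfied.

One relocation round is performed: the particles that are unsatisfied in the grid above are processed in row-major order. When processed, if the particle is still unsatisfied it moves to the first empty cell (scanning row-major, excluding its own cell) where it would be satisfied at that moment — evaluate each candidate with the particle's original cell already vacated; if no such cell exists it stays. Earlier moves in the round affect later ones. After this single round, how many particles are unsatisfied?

Initially unsatisfied (in order): (1,2), (2,0), (2,1), (2,2), (3,0), (3,1).
  (1,2): no empty cell satisfies it; stays.
  (2,0) → (3,2).
  (2,1) → (2,0).
  (2,2): now satisfied by earlier moves; stays.
  (3,0): now satisfied by earlier moves; stays.
  (3,1): now satisfied by earlier moves; stays.
Resulting grid:
+ + #
+ + #
# . +
# + +
Unsatisfied now: (1,2).

1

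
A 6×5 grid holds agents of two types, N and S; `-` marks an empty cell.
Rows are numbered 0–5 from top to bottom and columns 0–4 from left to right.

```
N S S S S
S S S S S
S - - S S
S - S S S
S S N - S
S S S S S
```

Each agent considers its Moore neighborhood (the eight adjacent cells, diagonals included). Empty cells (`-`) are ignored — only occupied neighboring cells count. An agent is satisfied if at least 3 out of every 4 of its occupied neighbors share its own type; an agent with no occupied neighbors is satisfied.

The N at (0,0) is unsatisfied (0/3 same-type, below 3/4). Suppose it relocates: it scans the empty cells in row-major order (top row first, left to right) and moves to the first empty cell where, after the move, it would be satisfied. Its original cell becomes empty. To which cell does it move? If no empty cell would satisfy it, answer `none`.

Vacating (0,0). Empty cells in order:
  (2,1): 0/6 same-type → still unsatisfied.
  (2,2): 0/6 same-type → still unsatisfied.
  (3,1): 1/6 same-type → still unsatisfied.
  (4,3): 1/8 same-type → still unsatisfied.

none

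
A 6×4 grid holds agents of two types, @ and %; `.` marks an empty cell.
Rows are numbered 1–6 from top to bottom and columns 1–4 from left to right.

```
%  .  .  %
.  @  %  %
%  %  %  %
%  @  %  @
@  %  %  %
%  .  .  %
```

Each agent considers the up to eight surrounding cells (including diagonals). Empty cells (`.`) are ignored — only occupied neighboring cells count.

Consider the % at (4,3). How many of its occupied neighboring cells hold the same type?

Occupied neighbors of (4,3): (3,2)=%, (3,3)=%, (3,4)=%, (4,2)=@, (4,4)=@, (5,2)=%, (5,3)=%, (5,4)=%.
Same type (%): 6 of 8.

6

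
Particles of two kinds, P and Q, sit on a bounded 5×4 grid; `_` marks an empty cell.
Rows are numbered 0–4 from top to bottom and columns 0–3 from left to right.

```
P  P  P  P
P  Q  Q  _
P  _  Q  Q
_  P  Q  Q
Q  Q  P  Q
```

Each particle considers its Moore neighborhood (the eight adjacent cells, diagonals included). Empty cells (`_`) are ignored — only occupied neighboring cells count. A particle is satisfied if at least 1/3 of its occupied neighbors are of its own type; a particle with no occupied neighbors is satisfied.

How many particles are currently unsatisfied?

(0,0)P 2/3 ✓
(0,1)P 3/5 ✓
(0,2)P 2/4 ✓
(0,3)P 1/2 ✓
(1,0)P 3/4 ✓
(1,1)Q 2/7 ✗
(1,2)Q 3/6 ✓
(2,0)P 2/3 ✓
(2,2)Q 5/6 ✓
(2,3)Q 4/4 ✓
(3,1)P 2/6 ✓
(3,2)Q 5/7 ✓
(3,3)Q 4/5 ✓
(4,0)Q 1/2 ✓
(4,1)Q 2/4 ✓
(4,2)P 1/5 ✗
(4,3)Q 2/3 ✓
Unsatisfied: (1,1), (4,2) — 2 in total.

2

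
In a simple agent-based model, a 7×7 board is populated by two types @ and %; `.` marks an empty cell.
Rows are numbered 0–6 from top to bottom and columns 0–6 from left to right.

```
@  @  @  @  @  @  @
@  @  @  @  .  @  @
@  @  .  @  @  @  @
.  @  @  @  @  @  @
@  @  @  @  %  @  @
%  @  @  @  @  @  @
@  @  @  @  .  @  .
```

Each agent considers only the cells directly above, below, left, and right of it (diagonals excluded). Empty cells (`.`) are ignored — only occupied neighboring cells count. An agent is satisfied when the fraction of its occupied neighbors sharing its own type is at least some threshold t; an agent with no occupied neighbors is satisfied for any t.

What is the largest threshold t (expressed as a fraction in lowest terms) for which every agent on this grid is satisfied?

0/1

(0,0)@ 2/2
(0,1)@ 3/3
(0,2)@ 3/3
(0,3)@ 3/3
(0,4)@ 2/2
(0,5)@ 3/3
(0,6)@ 2/2
(1,0)@ 3/3
(1,1)@ 4/4
(1,2)@ 3/3
(1,3)@ 3/3
(1,5)@ 3/3
(1,6)@ 3/3
(2,0)@ 2/2
(2,1)@ 3/3
(2,3)@ 3/3
(2,4)@ 3/3
(2,5)@ 4/4
(2,6)@ 3/3
(3,1)@ 3/3
(3,2)@ 3/3
(3,3)@ 4/4
(3,4)@ 3/4
(3,5)@ 4/4
(3,6)@ 3/3
(4,0)@ 1/2
(4,1)@ 4/4
(4,2)@ 4/4
(4,3)@ 3/4
(4,4)% 0/4
(4,5)@ 3/4
(4,6)@ 3/3
(5,0)% 0/3
(5,1)@ 3/4
(5,2)@ 4/4
(5,3)@ 4/4
(5,4)@ 2/3
(5,5)@ 4/4
(5,6)@ 2/2
(6,0)@ 1/2
(6,1)@ 3/3
(6,2)@ 3/3
(6,3)@ 2/2
(6,5)@ 1/1
The smallest same-type fraction is 0/4 at (4,4), which reduces to 0/1. Any threshold above that leaves this agent unsatisfied.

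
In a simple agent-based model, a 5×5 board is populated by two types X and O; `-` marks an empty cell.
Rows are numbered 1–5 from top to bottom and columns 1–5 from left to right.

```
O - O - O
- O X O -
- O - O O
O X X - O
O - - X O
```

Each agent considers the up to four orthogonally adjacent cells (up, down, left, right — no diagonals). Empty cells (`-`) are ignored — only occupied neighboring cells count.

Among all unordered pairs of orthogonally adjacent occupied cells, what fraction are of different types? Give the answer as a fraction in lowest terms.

Scan each occupied cell's neighbors to the right and below so each pair is counted once.
From row 1: 1 unlike of 1 pairs (running 1/1).
From row 2: 2 unlike of 4 pairs (running 3/5).
From row 3: 1 unlike of 3 pairs (running 4/8).
From row 4: 1 unlike of 4 pairs (running 5/12).
From row 5: 1 unlike of 1 pairs (running 6/13).
Total adjacent occupied pairs: 13; unlike-type pairs: 6.
6/13 is already in lowest terms.

6/13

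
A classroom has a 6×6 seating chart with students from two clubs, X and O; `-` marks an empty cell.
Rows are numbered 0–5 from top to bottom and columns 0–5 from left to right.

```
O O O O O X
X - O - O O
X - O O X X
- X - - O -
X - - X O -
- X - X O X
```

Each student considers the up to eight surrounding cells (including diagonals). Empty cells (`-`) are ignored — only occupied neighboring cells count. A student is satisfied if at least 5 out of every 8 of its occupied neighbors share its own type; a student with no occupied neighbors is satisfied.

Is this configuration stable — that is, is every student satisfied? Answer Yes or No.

No

Row 0: (0,0)O 1/2 not · (0,1)O 3/4 satisfied · (0,2)O 3/3 satisfied · (0,3)O 4/4 satisfied · (0,4)O 3/4 satisfied · (0,5)X 0/3 not
Row 1: (1,0)X 1/3 not · (1,2)O 5/5 satisfied · (1,4)O 4/7 not · (1,5)O 2/5 not
Row 2: (2,0)X 2/2 satisfied · (2,2)O 2/3 satisfied · (2,3)O 4/5 satisfied · (2,4)X 1/5 not · (2,5)X 1/4 not
Row 3: (3,1)X 2/3 satisfied · (3,4)O 2/5 not
Row 4: (4,0)X 2/2 satisfied · (4,3)X 1/4 not · (4,4)O 2/5 not
Row 5: (5,1)X 1/1 satisfied · (5,3)X 1/3 not · (5,4)O 1/4 not · (5,5)X 0/2 not
For instance (0,0) has only 1/2 same-type neighbors, below 5/8.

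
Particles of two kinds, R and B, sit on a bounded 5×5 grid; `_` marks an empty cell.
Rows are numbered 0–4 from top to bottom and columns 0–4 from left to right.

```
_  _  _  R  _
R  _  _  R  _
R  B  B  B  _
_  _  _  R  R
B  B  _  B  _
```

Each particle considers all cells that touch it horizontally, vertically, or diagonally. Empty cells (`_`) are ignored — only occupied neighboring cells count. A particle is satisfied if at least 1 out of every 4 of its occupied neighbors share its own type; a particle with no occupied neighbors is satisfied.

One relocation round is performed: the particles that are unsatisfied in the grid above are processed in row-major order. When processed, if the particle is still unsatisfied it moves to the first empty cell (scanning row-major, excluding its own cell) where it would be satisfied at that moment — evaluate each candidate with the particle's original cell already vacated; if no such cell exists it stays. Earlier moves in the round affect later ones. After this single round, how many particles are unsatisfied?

0

Initially unsatisfied (in order): (4,3).
  (4,3) → (1,1).
Resulting grid:
_ _ _ R _
R B _ R _
R B B B _
_ _ _ R R
B B _ _ _
All satisfied now.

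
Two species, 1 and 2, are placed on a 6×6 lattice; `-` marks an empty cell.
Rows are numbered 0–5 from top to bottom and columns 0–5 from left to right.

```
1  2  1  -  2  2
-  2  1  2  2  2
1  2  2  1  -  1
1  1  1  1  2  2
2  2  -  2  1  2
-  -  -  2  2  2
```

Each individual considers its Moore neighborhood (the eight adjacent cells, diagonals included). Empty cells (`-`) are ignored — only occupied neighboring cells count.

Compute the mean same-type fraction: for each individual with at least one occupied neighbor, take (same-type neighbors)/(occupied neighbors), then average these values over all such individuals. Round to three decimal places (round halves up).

0.467

Row 0: (0,0)1 0/2 · (0,1)2 1/4 · (0,2)1 1/4 · (0,4)2 4/4 · (0,5)2 3/3
Row 1: (1,1)2 3/7 · (1,2)1 2/7 · (1,3)2 3/6 · (1,4)2 4/6 · (1,5)2 3/4
Row 2: (2,0)1 2/4 · (2,1)2 2/7 · (2,2)2 3/8 · (2,3)1 3/7 · (2,5)1 0/4
Row 3: (3,0)1 2/5 · (3,1)1 3/7 · (3,2)1 3/7 · (3,3)1 3/6 · (3,4)2 3/7 · (3,5)2 2/4
Row 4: (4,0)2 1/3 · (4,1)2 1/4 · (4,3)2 3/6 · (4,4)1 1/8 · (4,5)2 4/5
Row 5: (5,3)2 2/3 · (5,4)2 4/5 · (5,5)2 2/3
Sum over 29 individuals: 0/2 + 1/4 + 1/4 + 4/4 + 3/3 + 3/7 + 2/7 + 3/6 + 4/6 + 3/4 + 2/4 + 2/7 + 3/8 + 3/7 + 0/4 + 2/5 + 3/7 + 3/7 + 3/6 + 3/7 + 2/4 + 1/3 + 1/4 + 3/6 + 1/8 + 4/5 + 2/3 + 4/5 + 2/3 = 569/42; mean = 569/42 ÷ 29 = 569/1218 = 0.467159… → 0.467.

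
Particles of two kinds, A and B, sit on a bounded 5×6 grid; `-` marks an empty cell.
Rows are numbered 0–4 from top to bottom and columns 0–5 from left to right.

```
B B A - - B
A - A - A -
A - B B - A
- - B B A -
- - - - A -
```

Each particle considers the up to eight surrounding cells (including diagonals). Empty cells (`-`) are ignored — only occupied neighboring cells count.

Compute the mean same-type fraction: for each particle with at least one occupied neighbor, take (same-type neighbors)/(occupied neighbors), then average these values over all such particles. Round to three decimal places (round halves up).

(0,0)B 1/2
(0,1)B 1/4
(0,2)A 1/2
(0,5)B 0/1
(1,0)A 1/3
(1,2)A 1/4
(1,4)A 1/3
(2,0)A 1/1
(2,2)B 3/4
(2,3)B 3/6
(2,5)A 2/2
(3,2)B 3/3
(3,3)B 3/5
(3,4)A 2/4
(4,4)A 1/2
Sum over 15 particles: 1/2 + 1/4 + 1/2 + 0/1 + 1/3 + 1/4 + 1/3 + 1/1 + 3/4 + 3/6 + 2/2 + 3/3 + 3/5 + 2/4 + 1/2 = 481/60; mean = 481/60 ÷ 15 = 481/900 = 0.534444… → 0.534.

0.534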